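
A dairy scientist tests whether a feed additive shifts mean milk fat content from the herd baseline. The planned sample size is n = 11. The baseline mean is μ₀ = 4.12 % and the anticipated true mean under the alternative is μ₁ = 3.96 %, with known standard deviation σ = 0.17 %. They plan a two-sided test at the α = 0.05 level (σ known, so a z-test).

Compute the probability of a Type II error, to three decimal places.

β ≈ 0.123

Standardized effect: d = |μ₁ − μ₀| / σ = |3.96 − 4.12| / 0.17 = 0.9412
Noncentrality parameter: δ = d·√n = 0.9412 × √11 = 3.1215
Two-sided α = 0.05 → critical value z_{0.025} = 1.960.
Power = Φ(δ − 1.960) + Φ(−δ − 1.960) = Φ(1.162) + Φ(-5.081) = 0.8773 + 0.0000 = 0.8773.
Type II error: β = 1 − power = 1 − 0.8773 = 0.1227.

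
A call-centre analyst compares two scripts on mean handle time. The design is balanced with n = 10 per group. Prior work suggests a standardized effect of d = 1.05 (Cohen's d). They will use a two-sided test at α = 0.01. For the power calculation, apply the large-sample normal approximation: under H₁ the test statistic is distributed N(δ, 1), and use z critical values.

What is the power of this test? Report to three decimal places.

Power ≈ 0.410

Noncentrality parameter: δ = d·√(n/2) = 1.05 × √(10/2) = 2.3479
Critical value for a two-sided test at α = 0.01: z_{α/2} = 2.576.
Power = Φ(δ − 2.576) + Φ(−δ − 2.576) = Φ(-0.228) + Φ(-4.924) = 0.4098 + 0.0000 = 0.4098.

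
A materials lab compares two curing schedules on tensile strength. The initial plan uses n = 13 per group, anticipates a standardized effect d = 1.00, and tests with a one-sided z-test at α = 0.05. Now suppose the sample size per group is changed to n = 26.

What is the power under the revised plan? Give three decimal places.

Power ≈ 0.975

With n = 26 per group: δ = d·√(n/2) = 1.00 × √(26/2) = 3.6056. Critical value z_{0.05} = 1.645.
Revised power = Φ(δ − 1.645) = Φ(1.961) = 0.9750.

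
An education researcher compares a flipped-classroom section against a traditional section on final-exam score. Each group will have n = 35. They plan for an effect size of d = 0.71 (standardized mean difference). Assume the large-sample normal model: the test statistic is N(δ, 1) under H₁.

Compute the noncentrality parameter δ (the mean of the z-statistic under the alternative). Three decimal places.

δ = d·√(n/2) = 0.71 × √(35/2) = 2.9701

δ ≈ 2.970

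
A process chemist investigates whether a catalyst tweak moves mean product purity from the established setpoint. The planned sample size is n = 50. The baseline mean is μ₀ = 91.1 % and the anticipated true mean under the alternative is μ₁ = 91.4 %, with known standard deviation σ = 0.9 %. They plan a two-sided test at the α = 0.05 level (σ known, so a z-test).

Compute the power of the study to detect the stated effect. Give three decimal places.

Power ≈ 0.654

Standardized effect: d = |μ₁ − μ₀| / σ = |91.4 − 91.1| / 0.9 = 0.3333
Noncentrality parameter: δ = d·√n = 0.3333 × √50 = 2.3570
Critical value for a two-sided test at α = 0.05: z_{α/2} = 1.960.
Power = Φ(δ − 1.960) + Φ(−δ − 1.960) = Φ(0.397) + Φ(-4.317) = 0.6543 + 0.0000 = 0.6543.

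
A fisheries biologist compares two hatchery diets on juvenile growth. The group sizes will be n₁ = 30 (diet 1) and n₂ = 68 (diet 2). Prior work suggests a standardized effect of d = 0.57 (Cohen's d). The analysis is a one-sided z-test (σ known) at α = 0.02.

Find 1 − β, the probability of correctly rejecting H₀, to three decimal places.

Power ≈ 0.708

Noncentrality parameter: λ = d / √(1/n₁ + 1/n₂) = 0.57 / √(1/30 + 1/68) = 2.6006
Critical value for a one-sided test at α = 0.02: z_α = 2.054.
Power = P(Z > 2.054 − λ) = Φ(0.547) = 0.7078.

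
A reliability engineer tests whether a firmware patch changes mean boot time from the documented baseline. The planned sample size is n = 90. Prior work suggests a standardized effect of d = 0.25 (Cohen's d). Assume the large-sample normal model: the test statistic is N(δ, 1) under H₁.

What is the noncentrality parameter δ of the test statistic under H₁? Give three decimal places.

The noncentrality parameter scales effect size by the design's sample-size factor: δ = d·√n = 0.25 × √90 = 2.3717

δ ≈ 2.372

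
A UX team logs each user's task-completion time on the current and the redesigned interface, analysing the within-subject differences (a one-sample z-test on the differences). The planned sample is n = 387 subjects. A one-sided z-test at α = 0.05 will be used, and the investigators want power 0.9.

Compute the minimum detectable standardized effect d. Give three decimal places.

d ≈ 0.149

Need Φ(δ − 1.645) = 0.9, so δ = 1.645 + 1.282 = 2.926.
δ = d·√n ⇒ d = δ/√n = 2.926/√387 = 0.1488.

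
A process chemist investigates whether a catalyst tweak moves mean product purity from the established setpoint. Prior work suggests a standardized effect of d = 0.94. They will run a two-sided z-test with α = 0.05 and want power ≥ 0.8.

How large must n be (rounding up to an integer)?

For power 0.8 need Φ(δ − z_{0.025}) = 0.8, so δ = z_{0.025} + z_{0.20} = 1.960 + 0.842 = 2.802.
(For δ > 0 the lower-tail rejection region contributes negligibly to power, so the one-term inversion is standard.)
δ = d·√n ⇒ n = (δ/d)² = (2.802 / 0.94)² = 8.88.
Rounding up, n = 9.

n = 9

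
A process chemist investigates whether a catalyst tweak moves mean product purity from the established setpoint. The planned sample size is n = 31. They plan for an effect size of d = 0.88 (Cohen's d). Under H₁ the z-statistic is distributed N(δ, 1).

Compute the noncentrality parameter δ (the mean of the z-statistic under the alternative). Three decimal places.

δ = d·√n = 0.88 × √31 = 4.8996

δ ≈ 4.900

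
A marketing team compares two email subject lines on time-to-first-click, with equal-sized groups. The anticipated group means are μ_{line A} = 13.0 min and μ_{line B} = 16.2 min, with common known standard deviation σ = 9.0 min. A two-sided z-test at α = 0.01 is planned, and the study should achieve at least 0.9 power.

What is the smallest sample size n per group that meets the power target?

n = 236 per group

Standardized effect: d = |μ_{line A} − μ_{line B}| / σ = |13.0 − 16.2| / 9.0 = 0.3556
Set Φ(δ − 2.576) = 0.9; then δ − 2.576 = Φ⁻¹(0.9) = 1.282, giving δ = 3.857.
(The Φ(−δ − z_{α/2}) term is vanishingly small for δ > 0 and is dropped in the standard sample-size formula.)
δ = d·√(n/2) ⇒ n = 2(δ/d)² = 2 × (3.857 / 0.3556)² = 235.40.
Round up to the next whole unit.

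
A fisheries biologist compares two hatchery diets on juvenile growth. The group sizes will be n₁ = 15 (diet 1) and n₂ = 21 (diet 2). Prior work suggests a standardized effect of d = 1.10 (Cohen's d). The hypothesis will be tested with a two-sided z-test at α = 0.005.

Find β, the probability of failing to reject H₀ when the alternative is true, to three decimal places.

β ≈ 0.328

Noncentrality parameter: δ = d / √(1/n₁ + 1/n₂) = 1.10 / √(1/15 + 1/21) = 3.2538
Critical value for a two-sided test at α = 0.005: z_{α/2} = 2.807.
Power = Φ(δ − 2.807) + Φ(−δ − 2.807) = Φ(0.447) + Φ(-6.061) = 0.6725 + 0.0000 = 0.6725.
Type II error: β = 1 − power = 1 − 0.6725 = 0.3275.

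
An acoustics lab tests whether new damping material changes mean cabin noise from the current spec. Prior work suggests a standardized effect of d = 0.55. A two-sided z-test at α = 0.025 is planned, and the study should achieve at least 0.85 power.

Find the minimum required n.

n = 36

Set Φ(δ − 2.241) = 0.85; then δ − 2.241 = Φ⁻¹(0.85) = 1.036, giving δ = 3.278.
(For δ > 0 the lower-tail rejection region contributes negligibly to power, so the one-term inversion is standard.)
δ = d·√n ⇒ n = (δ/d)² = (3.278 / 0.55)² = 35.52.
Round up to the next whole unit.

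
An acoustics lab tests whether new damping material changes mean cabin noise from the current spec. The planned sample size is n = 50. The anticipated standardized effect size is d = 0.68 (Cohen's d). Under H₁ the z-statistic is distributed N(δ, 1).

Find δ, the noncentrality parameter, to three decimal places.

δ ≈ 4.808

The noncentrality parameter scales effect size by the design's sample-size factor: δ = d·√n = 0.68 × √50 = 4.8083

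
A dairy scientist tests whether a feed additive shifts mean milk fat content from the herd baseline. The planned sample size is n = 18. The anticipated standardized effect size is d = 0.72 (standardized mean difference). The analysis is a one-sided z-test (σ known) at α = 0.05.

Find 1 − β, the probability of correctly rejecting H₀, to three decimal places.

Noncentrality parameter: λ = d·√n = 0.72 × √18 = 3.0547
Critical value for a one-sided test at α = 0.05: z_α = 1.645.
Power = Φ(λ − 1.645) = Φ(1.410) = 0.9207.

Power ≈ 0.921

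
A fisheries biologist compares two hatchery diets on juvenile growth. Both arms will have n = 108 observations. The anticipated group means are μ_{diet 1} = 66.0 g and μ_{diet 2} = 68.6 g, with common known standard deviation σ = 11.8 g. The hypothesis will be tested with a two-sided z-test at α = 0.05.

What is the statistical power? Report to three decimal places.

Power ≈ 0.367

Standardized effect: d = |μ_{diet 1} − μ_{diet 2}| / σ = |66.0 − 68.6| / 11.8 = 0.2203
Noncentrality parameter: δ = d·√(n/2) = 0.2203 × √(108/2) = 1.6192
Critical value for a two-sided test at α = 0.05: z_{α/2} = 1.960.
Power = Φ(δ − 1.960) + Φ(−δ − 1.960) = Φ(-0.341) + Φ(-3.579) = 0.3666 + 0.0002 = 0.3668.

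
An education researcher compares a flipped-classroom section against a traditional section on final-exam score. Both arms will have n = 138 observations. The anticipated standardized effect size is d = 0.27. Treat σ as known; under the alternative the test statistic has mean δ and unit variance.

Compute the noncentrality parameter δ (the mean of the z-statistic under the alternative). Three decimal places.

δ ≈ 2.243

δ = d·√(n/2) = 0.27 × √(138/2) = 2.2428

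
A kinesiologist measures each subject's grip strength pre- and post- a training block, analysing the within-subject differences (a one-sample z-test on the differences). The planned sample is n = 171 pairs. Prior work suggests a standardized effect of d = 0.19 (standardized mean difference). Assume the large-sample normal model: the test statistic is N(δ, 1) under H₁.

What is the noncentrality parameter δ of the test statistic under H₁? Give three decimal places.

δ ≈ 2.485

δ = d·√n = 0.19 × √171 = 2.4846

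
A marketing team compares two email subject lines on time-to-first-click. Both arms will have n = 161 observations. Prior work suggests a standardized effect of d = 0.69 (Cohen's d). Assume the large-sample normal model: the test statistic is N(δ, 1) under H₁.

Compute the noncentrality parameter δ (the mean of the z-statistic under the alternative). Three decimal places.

δ = d·√(n/2) = 0.69 × √(161/2) = 6.1908

δ ≈ 6.191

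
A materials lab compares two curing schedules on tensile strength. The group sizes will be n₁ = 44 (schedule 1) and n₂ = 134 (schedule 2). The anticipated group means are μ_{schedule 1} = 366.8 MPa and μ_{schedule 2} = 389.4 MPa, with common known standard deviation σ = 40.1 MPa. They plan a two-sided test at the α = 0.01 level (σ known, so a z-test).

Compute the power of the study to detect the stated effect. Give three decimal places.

Standardized effect: d = |μ_{schedule 1} − μ_{schedule 2}| / σ = |366.8 − 389.4| / 40.1 = 0.5636
Noncentrality parameter: δ = d / √(1/n₁ + 1/n₂) = 0.5636 / √(1/44 + 1/134) = 3.2436
Two-sided α = 0.01 → critical value z_{0.005} = 2.576.
Power = Φ(δ − 2.576) + Φ(−δ − 2.576) = Φ(0.668) + Φ(-5.819) = 0.7479 + 0.0000 = 0.7479.

Power ≈ 0.748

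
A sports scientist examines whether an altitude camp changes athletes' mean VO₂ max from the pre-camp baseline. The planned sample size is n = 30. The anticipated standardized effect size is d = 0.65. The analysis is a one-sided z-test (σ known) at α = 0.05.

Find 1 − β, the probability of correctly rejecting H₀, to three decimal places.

Noncentrality parameter: δ = d·√n = 0.65 × √30 = 3.5602
Critical value for a one-sided test at α = 0.05: z_α = 1.645.
Power = P(Z > 1.645 − δ) = Φ(1.915) = 0.9723.

Power ≈ 0.972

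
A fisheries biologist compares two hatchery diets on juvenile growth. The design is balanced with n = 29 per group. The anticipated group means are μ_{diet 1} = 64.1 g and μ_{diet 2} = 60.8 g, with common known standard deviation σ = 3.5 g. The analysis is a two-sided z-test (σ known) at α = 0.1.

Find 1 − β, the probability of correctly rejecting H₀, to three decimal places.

Standardized effect: d = |μ_{diet 1} − μ_{diet 2}| / σ = |64.1 − 60.8| / 3.5 = 0.9429
Noncentrality parameter: λ = d·√(n/2) = 0.9429 × √(29/2) = 3.5903
Two-sided α = 0.1 → critical value z_{0.05} = 1.645.
Power = Φ(λ − 1.645) + Φ(−λ − 1.645) = Φ(1.945) + Φ(-5.235) = 0.9741 + 0.0000 = 0.9741.

Power ≈ 0.974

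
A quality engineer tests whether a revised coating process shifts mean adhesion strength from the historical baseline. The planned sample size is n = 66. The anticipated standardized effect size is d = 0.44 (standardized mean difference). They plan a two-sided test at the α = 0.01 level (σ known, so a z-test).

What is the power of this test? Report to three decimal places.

Noncentrality parameter: λ = d·√n = 0.44 × √66 = 3.5746
Critical value for a two-sided test at α = 0.01: z_{α/2} = 2.576.
Power = Φ(λ − 2.576) + Φ(−λ − 2.576) = Φ(0.999) + Φ(-6.150) = 0.8410 + 0.0000 = 0.8410.

Power ≈ 0.841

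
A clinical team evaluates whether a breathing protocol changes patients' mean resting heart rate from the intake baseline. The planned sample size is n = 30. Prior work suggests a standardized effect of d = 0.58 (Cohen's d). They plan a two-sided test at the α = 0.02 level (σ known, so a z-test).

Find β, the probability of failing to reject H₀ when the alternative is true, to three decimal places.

β ≈ 0.198

Noncentrality parameter: δ = d·√n = 0.58 × √30 = 3.1768
Two-sided α = 0.02 → critical value z_{0.01} = 2.326.
Power = Φ(δ − 2.326) + Φ(−δ − 2.326) = Φ(0.850) + Φ(-5.503) = 0.8025 + 0.0000 = 0.8025.
Type II error: β = 1 − power = 1 − 0.8025 = 0.1975.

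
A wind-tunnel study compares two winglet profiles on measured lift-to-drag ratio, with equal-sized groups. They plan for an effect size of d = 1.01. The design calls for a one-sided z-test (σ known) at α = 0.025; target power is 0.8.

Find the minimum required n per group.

Set Φ(δ − 1.960) = 0.8; then δ − 1.960 = Φ⁻¹(0.8) = 0.842, giving δ = 2.802.
δ = d·√(n/2) ⇒ n = 2(δ/d)² = 2 × (2.802 / 1.01)² = 15.39.
Rounding up, n = 16 per group.

n = 16 per group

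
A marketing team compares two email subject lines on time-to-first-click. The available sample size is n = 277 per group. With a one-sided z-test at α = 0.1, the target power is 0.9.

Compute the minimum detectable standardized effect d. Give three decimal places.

Required noncentrality: δ = z_{0.1} + z_{0.10} = 1.282 + 1.282 = 2.563.
δ = d·√(n/2) ⇒ d = δ/√(n/2) = 2.563/√(277/2) = 0.2178.

d ≈ 0.218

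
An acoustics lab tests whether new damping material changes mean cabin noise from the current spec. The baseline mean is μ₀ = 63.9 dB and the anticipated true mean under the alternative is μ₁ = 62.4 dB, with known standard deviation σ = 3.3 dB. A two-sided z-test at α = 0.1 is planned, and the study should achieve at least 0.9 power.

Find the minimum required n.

Standardized effect: d = |μ₁ − μ₀| / σ = |62.4 − 63.9| / 3.3 = 0.4545
Set Φ(δ − 1.645) = 0.9; then δ − 1.645 = Φ⁻¹(0.9) = 1.282, giving δ = 2.926.
(Ignoring the negligible lower-tail rejection probability gives the usual closed-form inversion.)
δ = d·√n ⇒ n = (δ/d)² = (2.926 / 0.4545)² = 41.45.
Round up to the next whole unit.

n = 42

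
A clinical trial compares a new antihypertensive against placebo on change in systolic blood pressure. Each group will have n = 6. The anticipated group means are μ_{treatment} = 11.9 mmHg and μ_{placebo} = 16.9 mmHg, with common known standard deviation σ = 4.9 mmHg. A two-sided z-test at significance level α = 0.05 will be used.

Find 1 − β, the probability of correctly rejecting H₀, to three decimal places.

Power ≈ 0.424

Standardized effect: d = |μ_{treatment} − μ_{placebo}| / σ = |11.9 − 16.9| / 4.9 = 1.0204
Noncentrality parameter: δ = d·√(n/2) = 1.0204 × √(6/2) = 1.7674
Two-sided α = 0.05 → critical value z_{0.025} = 1.960.
Power = Φ(δ − 1.960) + Φ(−δ − 1.960) = Φ(-0.193) + Φ(-3.727) = 0.4236 + 0.0001 = 0.4237.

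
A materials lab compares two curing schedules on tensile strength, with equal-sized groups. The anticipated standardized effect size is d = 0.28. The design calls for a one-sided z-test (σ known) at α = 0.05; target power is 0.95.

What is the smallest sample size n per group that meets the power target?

For power 0.95 need Φ(δ − z_{0.05}) = 0.95, so δ = z_{0.05} + z_{0.05} = 1.645 + 1.645 = 3.290.
δ = d·√(n/2) ⇒ n = 2(δ/d)² = 2 × (3.290 / 0.28)² = 276.08.
Rounding up, n = 277 per group.

n = 277 per group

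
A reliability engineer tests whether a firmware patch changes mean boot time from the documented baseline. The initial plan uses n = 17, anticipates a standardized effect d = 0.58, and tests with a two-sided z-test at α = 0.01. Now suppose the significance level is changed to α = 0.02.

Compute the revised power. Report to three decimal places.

δ = d·√n = 0.58 × √17 = 2.3914 (unchanged). New critical value: z_{0.01} = 2.326.
Revised power = Φ(δ − 2.326) + Φ(−δ − 2.326) = Φ(0.065) + Φ(-4.718) = 0.5259 + 0.0000 = 0.5259.

Power ≈ 0.526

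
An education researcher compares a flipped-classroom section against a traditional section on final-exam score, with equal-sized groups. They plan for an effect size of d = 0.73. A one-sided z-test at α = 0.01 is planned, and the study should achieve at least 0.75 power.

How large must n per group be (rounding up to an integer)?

n = 34 per group

For power 0.75 need Φ(δ − z_{0.01}) = 0.75, so δ = z_{0.01} + z_{0.25} = 2.326 + 0.674 = 3.001.
δ = d·√(n/2) ⇒ n = 2(δ/d)² = 2 × (3.001 / 0.73)² = 33.80.
Round up to the next whole unit.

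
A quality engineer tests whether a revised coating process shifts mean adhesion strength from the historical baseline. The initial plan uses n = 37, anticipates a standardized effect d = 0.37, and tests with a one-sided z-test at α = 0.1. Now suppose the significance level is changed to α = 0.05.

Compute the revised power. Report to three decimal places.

δ = d·√n = 0.37 × √37 = 2.2506 (unchanged). New critical value: z_{0.05} = 1.645.
Revised power = Φ(δ − 1.645) = Φ(0.606) = 0.7277.

Power ≈ 0.728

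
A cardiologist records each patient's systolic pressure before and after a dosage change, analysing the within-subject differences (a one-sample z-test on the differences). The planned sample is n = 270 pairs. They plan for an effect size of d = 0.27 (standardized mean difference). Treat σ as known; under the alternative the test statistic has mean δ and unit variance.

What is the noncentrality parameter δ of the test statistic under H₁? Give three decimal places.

The noncentrality parameter scales effect size by the design's sample-size factor: δ = d·√n = 0.27 × √270 = 4.4366

δ ≈ 4.437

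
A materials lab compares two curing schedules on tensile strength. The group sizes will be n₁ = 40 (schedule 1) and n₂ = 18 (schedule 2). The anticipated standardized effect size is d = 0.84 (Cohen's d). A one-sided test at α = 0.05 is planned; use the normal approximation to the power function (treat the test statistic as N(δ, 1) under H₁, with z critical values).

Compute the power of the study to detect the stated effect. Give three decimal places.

Noncentrality parameter: δ = d / √(1/n₁ + 1/n₂) = 0.84 / √(1/40 + 1/18) = 2.9596
One-sided α = 0.05 → critical value z_{0.05} = 1.645.
Power = Φ(δ − 1.645) = Φ(1.315) = 0.9057.

Power ≈ 0.906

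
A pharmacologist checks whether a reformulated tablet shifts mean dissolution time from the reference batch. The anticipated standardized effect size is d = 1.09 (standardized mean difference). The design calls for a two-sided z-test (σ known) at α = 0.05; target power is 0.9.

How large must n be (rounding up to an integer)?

n = 9

Set Φ(δ − 1.960) = 0.9; then δ − 1.960 = Φ⁻¹(0.9) = 1.282, giving δ = 3.242.
(Ignoring the negligible lower-tail rejection probability gives the usual closed-form inversion.)
δ = d·√n ⇒ n = (δ/d)² = (3.242 / 1.09)² = 8.84.
Rounding up, n = 9.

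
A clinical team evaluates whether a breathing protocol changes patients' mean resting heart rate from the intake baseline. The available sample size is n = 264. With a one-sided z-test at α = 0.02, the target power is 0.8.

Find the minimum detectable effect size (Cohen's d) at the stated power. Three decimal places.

d ≈ 0.178

Need Φ(δ − 2.054) = 0.8, so δ = 2.054 + 0.842 = 2.895.
δ = d·√n ⇒ d = δ/√n = 2.895/√264 = 0.1782.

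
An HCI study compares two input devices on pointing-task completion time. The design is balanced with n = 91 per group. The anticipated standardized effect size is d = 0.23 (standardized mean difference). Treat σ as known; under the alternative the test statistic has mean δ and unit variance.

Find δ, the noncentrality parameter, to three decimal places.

δ ≈ 1.551

δ = d·√(n/2) = 0.23 × √(91/2) = 1.5514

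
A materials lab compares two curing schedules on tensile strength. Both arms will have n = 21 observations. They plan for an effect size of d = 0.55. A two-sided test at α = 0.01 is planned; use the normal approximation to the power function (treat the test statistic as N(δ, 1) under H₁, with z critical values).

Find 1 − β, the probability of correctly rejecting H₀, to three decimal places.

Noncentrality parameter: δ = d·√(n/2) = 0.55 × √(21/2) = 1.7822
Critical value for a two-sided test at α = 0.01: z_{α/2} = 2.576.
Power = Φ(δ − 2.576) + Φ(−δ − 2.576) = Φ(-0.794) + Φ(-4.358) = 0.2137 + 0.0000 = 0.2137.

Power ≈ 0.214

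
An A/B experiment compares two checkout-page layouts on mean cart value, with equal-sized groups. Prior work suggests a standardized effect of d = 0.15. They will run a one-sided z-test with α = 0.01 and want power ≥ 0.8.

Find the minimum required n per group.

For power 0.8 need Φ(δ − z_{0.01}) = 0.8, so δ = z_{0.01} + z_{0.20} = 2.326 + 0.842 = 3.168.
δ = d·√(n/2) ⇒ n = 2(δ/d)² = 2 × (3.168 / 0.15)² = 892.09.
Round up to the next whole unit.

n = 893 per group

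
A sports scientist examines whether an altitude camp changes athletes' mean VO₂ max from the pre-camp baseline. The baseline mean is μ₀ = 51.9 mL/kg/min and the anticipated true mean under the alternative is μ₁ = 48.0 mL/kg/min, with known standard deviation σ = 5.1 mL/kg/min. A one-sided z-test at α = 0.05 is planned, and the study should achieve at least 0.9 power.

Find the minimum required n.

Standardized effect: d = |μ₁ − μ₀| / σ = |48.0 − 51.9| / 5.1 = 0.7647
For power 0.9 need Φ(δ − z_{0.05}) = 0.9, so δ = z_{0.05} + z_{0.10} = 1.645 + 1.282 = 2.926.
δ = d·√n ⇒ n = (δ/d)² = (2.926 / 0.7647)² = 14.64.
Rounding up, n = 15.

n = 15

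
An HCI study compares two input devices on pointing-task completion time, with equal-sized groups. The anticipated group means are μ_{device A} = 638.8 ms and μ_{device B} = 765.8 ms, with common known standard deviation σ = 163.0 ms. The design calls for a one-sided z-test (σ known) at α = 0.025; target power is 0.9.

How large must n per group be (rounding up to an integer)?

n = 35 per group

Standardized effect: d = |μ_{device A} − μ_{device B}| / σ = |638.8 − 765.8| / 163.0 = 0.7791
Set Φ(δ − 1.960) = 0.9; then δ − 1.960 = Φ⁻¹(0.9) = 1.282, giving δ = 3.242.
δ = d·√(n/2) ⇒ n = 2(δ/d)² = 2 × (3.242 / 0.7791)² = 34.62.
Round up to the next whole unit.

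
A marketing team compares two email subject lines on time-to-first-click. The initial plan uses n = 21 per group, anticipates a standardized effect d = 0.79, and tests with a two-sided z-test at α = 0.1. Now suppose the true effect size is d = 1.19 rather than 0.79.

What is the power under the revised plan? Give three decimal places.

With d = 1.19: δ = d·√(n/2) = 1.19 × √(21/2) = 3.8560. Critical value z_{0.05} = 1.645.
Revised power = Φ(δ − 1.645) + Φ(−δ − 1.645) = Φ(2.211) + Φ(-5.501) = 0.9865 + 0.0000 = 0.9865.

Power ≈ 0.986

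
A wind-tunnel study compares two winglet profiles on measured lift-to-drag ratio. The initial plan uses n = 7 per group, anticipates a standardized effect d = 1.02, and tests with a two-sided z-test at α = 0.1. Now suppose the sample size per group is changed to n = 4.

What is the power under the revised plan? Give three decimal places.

Power ≈ 0.421

With n = 4 per group: δ = d·√(n/2) = 1.02 × √(4/2) = 1.4425. Critical value z_{0.05} = 1.645.
Revised power = Φ(δ − 1.645) + Φ(−δ − 1.645) = Φ(-0.202) + Φ(-3.087) = 0.4198 + 0.0010 = 0.4208.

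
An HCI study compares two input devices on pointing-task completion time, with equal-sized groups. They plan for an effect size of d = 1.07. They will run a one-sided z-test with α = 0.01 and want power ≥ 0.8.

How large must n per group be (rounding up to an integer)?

For power 0.8 need Φ(δ − z_{0.01}) = 0.8, so δ = z_{0.01} + z_{0.20} = 2.326 + 0.842 = 3.168.
δ = d·√(n/2) ⇒ n = 2(δ/d)² = 2 × (3.168 / 1.07)² = 17.53.
Round up to the next whole unit.

n = 18 per group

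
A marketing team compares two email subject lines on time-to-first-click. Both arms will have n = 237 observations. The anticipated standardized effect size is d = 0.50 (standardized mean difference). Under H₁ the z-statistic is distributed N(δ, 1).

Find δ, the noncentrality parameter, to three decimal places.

δ = d·√(n/2) = 0.50 × √(237/2) = 5.4429

δ ≈ 5.443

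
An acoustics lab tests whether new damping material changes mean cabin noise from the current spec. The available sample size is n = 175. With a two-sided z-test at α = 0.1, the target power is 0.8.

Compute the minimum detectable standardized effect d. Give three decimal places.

Need Φ(δ − 1.645) = 0.8, so δ = 1.645 + 0.842 = 2.486.
(Lower-tail contribution to power is negligible for δ > 0.)
δ = d·√n ⇒ d = δ/√n = 2.486/√175 = 0.1880.

d ≈ 0.188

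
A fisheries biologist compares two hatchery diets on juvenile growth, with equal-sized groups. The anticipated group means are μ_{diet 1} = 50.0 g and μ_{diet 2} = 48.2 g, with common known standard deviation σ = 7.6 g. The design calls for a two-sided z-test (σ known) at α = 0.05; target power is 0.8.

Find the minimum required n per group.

n = 280 per group

Standardized effect: d = |μ_{diet 1} − μ_{diet 2}| / σ = |50.0 − 48.2| / 7.6 = 0.2368
For power 0.8 need Φ(δ − z_{0.025}) = 0.8, so δ = z_{0.025} + z_{0.20} = 1.960 + 0.842 = 2.802.
(Ignoring the negligible lower-tail rejection probability gives the usual closed-form inversion.)
δ = d·√(n/2) ⇒ n = 2(δ/d)² = 2 × (2.802 / 0.2368)² = 279.85.
Rounding up, n = 280 per group.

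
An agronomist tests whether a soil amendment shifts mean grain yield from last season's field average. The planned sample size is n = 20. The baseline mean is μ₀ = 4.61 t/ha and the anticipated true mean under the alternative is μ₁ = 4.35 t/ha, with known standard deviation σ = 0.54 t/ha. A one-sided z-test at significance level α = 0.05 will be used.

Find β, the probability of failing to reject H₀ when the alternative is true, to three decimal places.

Standardized effect: d = |μ₁ − μ₀| / σ = |4.35 − 4.61| / 0.54 = 0.4815
Noncentrality parameter: δ = d·√n = 0.4815 × √20 = 2.1533
One-sided α = 0.05 → critical value z_{0.05} = 1.645.
Power = Φ(δ − 1.645) = Φ(0.508) = 0.6944.
Type II error: β = 1 − power = 1 − 0.6944 = 0.3056.

β ≈ 0.306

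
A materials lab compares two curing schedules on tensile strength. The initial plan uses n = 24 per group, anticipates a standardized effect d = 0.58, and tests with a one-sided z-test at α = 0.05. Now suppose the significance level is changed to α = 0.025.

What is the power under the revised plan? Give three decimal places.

δ = d·√(n/2) = 0.58 × √(24/2) = 2.0092 (unchanged). New critical value: z_{0.025} = 1.960.
Revised power = Φ(δ − 1.960) = Φ(0.049) = 0.5196.

Power ≈ 0.520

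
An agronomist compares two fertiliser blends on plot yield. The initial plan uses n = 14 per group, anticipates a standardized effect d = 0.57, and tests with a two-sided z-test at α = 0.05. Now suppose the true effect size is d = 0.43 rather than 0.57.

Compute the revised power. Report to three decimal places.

With d = 0.43: δ = d·√(n/2) = 0.43 × √(14/2) = 1.1377. Critical value z_{0.025} = 1.960.
Revised power = Φ(δ − 1.960) + Φ(−δ − 1.960) = Φ(-0.822) + Φ(-3.098) = 0.2055 + 0.0010 = 0.2064.

Power ≈ 0.206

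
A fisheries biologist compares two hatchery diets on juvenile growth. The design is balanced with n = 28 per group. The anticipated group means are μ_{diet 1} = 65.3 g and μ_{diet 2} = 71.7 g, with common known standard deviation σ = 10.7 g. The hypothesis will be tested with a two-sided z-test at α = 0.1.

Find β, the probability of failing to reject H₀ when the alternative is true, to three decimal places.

β ≈ 0.276

Standardized effect: d = |μ_{diet 1} − μ_{diet 2}| / σ = |65.3 − 71.7| / 10.7 = 0.5981
Noncentrality parameter: δ = d·√(n/2) = 0.5981 × √(28/2) = 2.2380
Two-sided α = 0.1 → critical value z_{0.05} = 1.645.
Power = Φ(δ − 1.645) + Φ(−δ − 1.645) = Φ(0.593) + Φ(-3.883) = 0.7235 + 0.0001 = 0.7235.
Type II error: β = 1 − power = 1 − 0.7235 = 0.2765.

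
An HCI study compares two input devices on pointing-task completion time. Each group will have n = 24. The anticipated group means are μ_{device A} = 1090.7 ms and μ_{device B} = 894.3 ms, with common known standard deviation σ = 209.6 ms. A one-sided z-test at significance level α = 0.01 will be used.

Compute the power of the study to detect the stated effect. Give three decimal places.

Standardized effect: d = |μ_{device A} − μ_{device B}| / σ = |1090.7 − 894.3| / 209.6 = 0.9370
Noncentrality parameter: δ = d·√(n/2) = 0.9370 × √(24/2) = 3.2459
One-sided α = 0.01 → critical value z_{0.01} = 2.326.
Power = Φ(δ − 2.326) = Φ(0.920) = 0.8211.

Power ≈ 0.821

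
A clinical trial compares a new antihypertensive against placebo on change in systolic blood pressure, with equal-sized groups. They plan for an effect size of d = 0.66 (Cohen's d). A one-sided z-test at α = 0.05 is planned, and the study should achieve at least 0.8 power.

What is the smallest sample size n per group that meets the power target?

n = 29 per group

For power 0.8 need Φ(δ − z_{0.05}) = 0.8, so δ = z_{0.05} + z_{0.20} = 1.645 + 0.842 = 2.486.
δ = d·√(n/2) ⇒ n = 2(δ/d)² = 2 × (2.486 / 0.66)² = 28.39.
Rounding up, n = 29 per group.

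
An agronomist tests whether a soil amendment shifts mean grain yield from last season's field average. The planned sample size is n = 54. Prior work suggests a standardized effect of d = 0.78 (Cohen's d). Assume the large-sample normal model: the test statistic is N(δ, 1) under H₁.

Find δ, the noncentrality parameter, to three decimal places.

δ ≈ 5.732

The noncentrality parameter scales effect size by the design's sample-size factor: δ = d·√n = 0.78 × √54 = 5.7318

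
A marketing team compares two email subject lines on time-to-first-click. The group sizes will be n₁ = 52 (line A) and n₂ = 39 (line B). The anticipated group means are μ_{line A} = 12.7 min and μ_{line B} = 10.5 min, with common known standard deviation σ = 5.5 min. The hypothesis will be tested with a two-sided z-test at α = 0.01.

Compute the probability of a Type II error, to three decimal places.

Standardized effect: d = |μ_{line A} − μ_{line B}| / σ = |12.7 − 10.5| / 5.5 = 0.4000
Noncentrality parameter: δ = d / √(1/n₁ + 1/n₂) = 0.4000 / √(1/52 + 1/39) = 1.8883
Critical value for a two-sided test at α = 0.01: z_{α/2} = 2.576.
Power = Φ(δ − 2.576) + Φ(−δ − 2.576) = Φ(-0.688) + Φ(-4.464) = 0.2459 + 0.0000 = 0.2459.
Type II error: β = 1 − power = 1 − 0.2459 = 0.7541.

β ≈ 0.754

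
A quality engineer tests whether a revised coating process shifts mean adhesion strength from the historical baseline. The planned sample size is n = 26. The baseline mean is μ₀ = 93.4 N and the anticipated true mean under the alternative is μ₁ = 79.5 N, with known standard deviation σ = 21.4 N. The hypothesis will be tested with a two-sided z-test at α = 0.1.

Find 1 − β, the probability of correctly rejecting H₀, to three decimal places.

Standardized effect: d = |μ₁ − μ₀| / σ = |79.5 − 93.4| / 21.4 = 0.6495
Noncentrality parameter: δ = d·√n = 0.6495 × √26 = 3.3120
Critical value for a two-sided test at α = 0.1: z_{α/2} = 1.645.
Power = Φ(δ − 1.645) + Φ(−δ − 1.645) = Φ(1.667) + Φ(-4.957) = 0.9523 + 0.0000 = 0.9523.

Power ≈ 0.952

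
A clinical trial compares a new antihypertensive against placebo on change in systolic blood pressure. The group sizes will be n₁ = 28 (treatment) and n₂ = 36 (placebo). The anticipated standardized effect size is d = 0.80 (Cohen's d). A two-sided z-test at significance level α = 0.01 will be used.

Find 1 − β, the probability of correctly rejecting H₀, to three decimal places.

Power ≈ 0.725

Noncentrality parameter: λ = d / √(1/n₁ + 1/n₂) = 0.80 / √(1/28 + 1/36) = 3.1749
Two-sided α = 0.01 → critical value z_{0.005} = 2.576.
Power = Φ(λ − 2.576) + Φ(−λ − 2.576) = Φ(0.599) + Φ(-5.751) = 0.7254 + 0.0000 = 0.7254.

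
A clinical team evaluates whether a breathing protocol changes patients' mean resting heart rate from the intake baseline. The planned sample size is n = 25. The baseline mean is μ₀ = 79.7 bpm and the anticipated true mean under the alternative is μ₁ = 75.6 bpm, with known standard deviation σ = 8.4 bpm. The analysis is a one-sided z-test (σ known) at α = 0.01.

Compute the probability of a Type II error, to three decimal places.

Standardized effect: d = |μ₁ − μ₀| / σ = |75.6 − 79.7| / 8.4 = 0.4881
Noncentrality parameter: δ = d·√n = 0.4881 × √25 = 2.4405
One-sided α = 0.01 → critical value z_{0.01} = 2.326.
Power = P(Z > 2.326 − δ) = Φ(0.114) = 0.5454.
Type II error: β = 1 − power = 1 − 0.5454 = 0.4546.

β ≈ 0.455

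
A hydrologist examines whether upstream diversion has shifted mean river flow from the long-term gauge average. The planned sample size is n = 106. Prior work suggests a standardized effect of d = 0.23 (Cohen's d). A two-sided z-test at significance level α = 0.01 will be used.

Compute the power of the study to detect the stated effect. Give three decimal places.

Noncentrality parameter: δ = d·√n = 0.23 × √106 = 2.3680
Critical value for a two-sided test at α = 0.01: z_{α/2} = 2.576.
Power = Φ(δ − 2.576) + Φ(−δ − 2.576) = Φ(-0.208) + Φ(-4.944) = 0.4177 + 0.0000 = 0.4177.

Power ≈ 0.418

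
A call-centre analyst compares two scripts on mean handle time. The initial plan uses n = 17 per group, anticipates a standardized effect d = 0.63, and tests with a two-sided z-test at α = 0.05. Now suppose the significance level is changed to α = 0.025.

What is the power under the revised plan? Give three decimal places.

Power ≈ 0.343

δ = d·√(n/2) = 0.63 × √(17/2) = 1.8367 (unchanged). New critical value: z_{0.0125} = 2.241.
Revised power = Φ(δ − 2.241) + Φ(−δ − 2.241) = Φ(-0.405) + Φ(-4.078) = 0.3429 + 0.0000 = 0.3429.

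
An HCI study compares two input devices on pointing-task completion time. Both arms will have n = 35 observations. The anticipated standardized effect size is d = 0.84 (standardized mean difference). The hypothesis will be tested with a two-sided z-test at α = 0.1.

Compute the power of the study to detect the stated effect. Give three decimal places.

Noncentrality parameter: δ = d·√(n/2) = 0.84 × √(35/2) = 3.5140
Critical value for a two-sided test at α = 0.1: z_{α/2} = 1.645.
Power = Φ(δ − 1.645) + Φ(−δ − 1.645) = Φ(1.869) + Φ(-5.159) = 0.9692 + 0.0000 = 0.9692.

Power ≈ 0.969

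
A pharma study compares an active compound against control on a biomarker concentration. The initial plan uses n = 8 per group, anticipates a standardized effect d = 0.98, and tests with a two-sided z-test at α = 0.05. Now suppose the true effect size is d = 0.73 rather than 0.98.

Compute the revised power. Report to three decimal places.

With d = 0.73: δ = d·√(n/2) = 0.73 × √(8/2) = 1.4600. Critical value z_{0.025} = 1.960.
Revised power = Φ(δ − 1.960) + Φ(−δ − 1.960) = Φ(-0.500) + Φ(-3.420) = 0.3086 + 0.0003 = 0.3089.

Power ≈ 0.309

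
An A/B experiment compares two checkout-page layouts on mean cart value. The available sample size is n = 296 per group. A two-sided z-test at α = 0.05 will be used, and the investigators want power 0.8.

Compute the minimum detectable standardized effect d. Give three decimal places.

d ≈ 0.230

Need Φ(δ − 1.960) = 0.8, so δ = 1.960 + 0.842 = 2.802.
(The second rejection-region term Φ(−δ − z_{α/2}) is negligible and dropped.)
δ = d·√(n/2) ⇒ d = δ/√(n/2) = 2.802/√(296/2) = 0.2303.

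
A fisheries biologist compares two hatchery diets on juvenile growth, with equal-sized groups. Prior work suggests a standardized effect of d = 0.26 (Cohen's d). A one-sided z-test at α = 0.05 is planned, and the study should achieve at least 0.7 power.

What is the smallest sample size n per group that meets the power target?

For power 0.7 need Φ(δ − z_{0.05}) = 0.7, so δ = z_{0.05} + z_{0.30} = 1.645 + 0.524 = 2.169.
δ = d·√(n/2) ⇒ n = 2(δ/d)² = 2 × (2.169 / 0.26)² = 139.22.
Rounding up, n = 140 per group.

n = 140 per group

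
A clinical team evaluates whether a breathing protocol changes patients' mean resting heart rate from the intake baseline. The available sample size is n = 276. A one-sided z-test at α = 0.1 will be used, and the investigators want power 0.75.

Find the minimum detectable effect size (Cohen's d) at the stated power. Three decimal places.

Required noncentrality: δ = z_{0.1} + z_{0.25} = 1.282 + 0.674 = 1.956.
δ = d·√n ⇒ d = δ/√n = 1.956/√276 = 0.1177.

d ≈ 0.118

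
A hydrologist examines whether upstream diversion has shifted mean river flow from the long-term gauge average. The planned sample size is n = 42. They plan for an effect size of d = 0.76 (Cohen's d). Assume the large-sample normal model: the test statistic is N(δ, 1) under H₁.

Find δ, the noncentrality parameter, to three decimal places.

δ ≈ 4.925

The noncentrality parameter scales effect size by the design's sample-size factor: δ = d·√n = 0.76 × √42 = 4.9254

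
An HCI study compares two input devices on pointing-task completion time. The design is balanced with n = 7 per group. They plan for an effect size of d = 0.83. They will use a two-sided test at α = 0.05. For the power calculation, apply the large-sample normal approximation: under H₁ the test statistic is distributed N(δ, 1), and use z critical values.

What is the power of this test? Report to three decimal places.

Noncentrality parameter: δ = d·√(n/2) = 0.83 × √(7/2) = 1.5528
Critical value for a two-sided test at α = 0.05: z_{α/2} = 1.960.
Power = Φ(δ − 1.960) + Φ(−δ − 1.960) = Φ(-0.407) + Φ(-3.513) = 0.3419 + 0.0002 = 0.3422.

Power ≈ 0.342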